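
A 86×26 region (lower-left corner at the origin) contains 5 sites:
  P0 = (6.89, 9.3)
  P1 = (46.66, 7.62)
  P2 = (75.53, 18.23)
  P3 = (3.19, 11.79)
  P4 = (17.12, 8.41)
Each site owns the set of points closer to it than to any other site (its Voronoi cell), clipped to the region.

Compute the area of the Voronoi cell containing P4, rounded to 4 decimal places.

Area of P4's cell: 510.2436

1. box [0,86]×[0,26]: [(0, 0) (86, 0) (86, 26) (0, 26)]
2. ⊥bis P4·P0 via (12.005,8.855): [(11.2346, 0) (86, 0) (86, 26) (13.4966, 26)]  |A|=1914.4941
3. ⊥bis P4·P1 via (31.89,8.015): [(11.2346, 0) (31.6757, 0) (32.371, 26) (13.4966, 26)]  |A|=511.1003
4. ⊥bis P4·P2 via (46.325,13.32): [(11.2346, 0) (31.6757, 0) (32.371, 26) (13.4966, 26)]  |A|=511.1003
5. ⊥bis P4·P3 via (10.155,10.1): [(13.2079, 22.6821) (11.2346, 0) (31.6757, 0) (32.371, 26) (14.013, 26)]  |A|=510.2436
6. canonical 5-gon: [(13.2079, 22.6821) (11.2346, 0) (31.6757, 0) (32.371, 26) (14.013, 26)]
7. shoelace: 510.2436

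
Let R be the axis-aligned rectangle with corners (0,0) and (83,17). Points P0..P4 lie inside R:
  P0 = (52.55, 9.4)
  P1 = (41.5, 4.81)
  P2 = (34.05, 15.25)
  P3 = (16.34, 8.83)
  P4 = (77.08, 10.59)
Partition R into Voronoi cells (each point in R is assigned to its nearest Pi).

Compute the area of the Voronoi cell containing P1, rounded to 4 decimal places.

Area of P1's cell: 182.9365

1. box [0,83]×[0,17]: [(0, 0) (83, 0) (83, 17) (0, 17)]
2. ⊥bis P1·P0 via (47.025,7.105): [(0, 0) (49.9763, 0) (42.9148, 17) (0, 17)]  |A|=789.5742
3. ⊥bis P1·P2 via (37.775,10.03): [(23.7195, 0) (49.9763, 0) (43.9728, 14.4528)]  |A|=189.7418
4. ⊥bis P1·P3 via (28.92,6.82): [(28.3593, 3.311) (27.8303, 0) (49.9763, 0) (43.9728, 14.4528)]  |A|=182.9365
5. ⊥bis P1·P4 via (59.29,7.7): [(28.3593, 3.311) (27.8303, 0) (49.9763, 0) (43.9728, 14.4528)]  |A|=182.9365
6. canonical 4-gon: [(28.3593, 3.311) (27.8303, 0) (49.9763, 0) (43.9728, 14.4528)]
7. shoelace: 182.9365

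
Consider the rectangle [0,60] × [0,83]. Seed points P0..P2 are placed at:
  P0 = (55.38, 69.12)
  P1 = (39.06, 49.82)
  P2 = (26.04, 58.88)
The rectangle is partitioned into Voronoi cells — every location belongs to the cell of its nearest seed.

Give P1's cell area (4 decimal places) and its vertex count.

Area of P1's cell: 2594.9087 (5 vertices)

1. box [0,60]×[0,83]: [(0, 0) (60, 0) (60, 83) (0, 83)]
2. ⊥bis P1·P0 via (47.22,59.47): [(0, 0) (60, 0) (60, 48.6633) (19.3935, 83) (0, 83)]  |A|=4282.8525
3. ⊥bis P1·P2 via (32.55,54.35): [(0, 7.5728) (0, 0) (60, 0) (60, 48.6633) (40.2273, 65.383)]  |A|=2594.9087
4. canonical 5-gon: [(0, 7.5728) (0, 0) (60, 0) (60, 48.6633) (40.2273, 65.383)]
5. shoelace: 2594.9087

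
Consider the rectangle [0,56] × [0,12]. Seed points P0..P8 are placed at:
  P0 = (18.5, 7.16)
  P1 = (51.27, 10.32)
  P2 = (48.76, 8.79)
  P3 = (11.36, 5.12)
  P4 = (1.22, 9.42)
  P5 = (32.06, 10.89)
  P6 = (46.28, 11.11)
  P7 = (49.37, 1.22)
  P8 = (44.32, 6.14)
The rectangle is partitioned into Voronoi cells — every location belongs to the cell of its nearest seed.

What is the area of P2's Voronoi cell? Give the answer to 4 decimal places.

Area of P2's cell: 22.6581

1. box [0,56]×[0,12]: [(0, 0) (56, 0) (56, 12) (0, 12)]
2. ⊥bis P2·P0 via (33.63,7.975): [(34.0596, 0) (56, 0) (56, 12) (33.4132, 12)]  |A|=267.1634
3. ⊥bis P2·P1 via (50.015,9.555): [(34.0596, 0) (55.8394, 0) (48.5246, 12) (33.4132, 12)]  |A|=221.3473
4. ⊥bis P2·P3 via (30.06,6.955): [(34.0596, 0) (55.8394, 0) (48.5246, 12) (33.4132, 12)]  |A|=221.3473
5. ⊥bis P2·P4 via (24.99,9.105): [(34.0596, 0) (55.8394, 0) (48.5246, 12) (33.4132, 12)]  |A|=221.3473
6. ⊥bis P2·P5 via (40.41,9.84): [(39.1726, 0) (55.8394, 0) (48.5246, 12) (40.6816, 12)]  |A|=147.0584
7. ⊥bis P2·P6 via (47.52,9.95): [(39.3218, 1.1864) (39.1726, 0) (55.8394, 0) (48.8849, 11.409)]  |A|=99.9858
8. ⊥bis P2·P7 via (49.065,5.005): [(42.3909, 4.4672) (52.6142, 5.291) (48.8849, 11.409)]  |A|=32.809
9. ⊥bis P2·P8 via (46.54,7.465): [(46.0162, 8.3425) (48.0567, 4.9238) (52.6142, 5.291) (48.8849, 11.409)]  |A|=22.6581
10. canonical 4-gon: [(46.0162, 8.3425) (48.0567, 4.9238) (52.6142, 5.291) (48.8849, 11.409)]
11. shoelace: 22.6581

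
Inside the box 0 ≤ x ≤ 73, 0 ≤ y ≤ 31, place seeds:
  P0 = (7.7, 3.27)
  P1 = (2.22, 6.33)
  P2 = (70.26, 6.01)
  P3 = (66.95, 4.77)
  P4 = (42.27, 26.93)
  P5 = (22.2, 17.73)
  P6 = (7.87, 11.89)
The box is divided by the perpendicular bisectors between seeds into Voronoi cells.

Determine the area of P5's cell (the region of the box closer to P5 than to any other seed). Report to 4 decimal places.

Area of P5's cell: 622.0359

1. box [0,73]×[0,31]: [(0, 0) (73, 0) (73, 31) (0, 31)]
2. ⊥bis P5·P0 via (14.95,10.5): [(0, 25.4914) (25.421, 0) (73, 0) (73, 31) (0, 31)]  |A|=1938.9917
3. ⊥bis P5·P1 via (12.21,12.03): [(10.5863, 14.8758) (25.421, 0) (73, 0) (73, 31) (1.3863, 31)]  |A|=1898.6574
4. ⊥bis P5·P2 via (46.23,11.87): [(10.5863, 14.8758) (25.421, 0) (43.3354, 0) (50.8951, 31) (1.3863, 31)]  |A|=1096.2292
5. ⊥bis P5·P3 via (44.575,11.25): [(10.5863, 14.8758) (25.421, 0) (41.3169, 0) (50.2948, 31) (1.3863, 31)]  |A|=1055.6384
6. ⊥bis P5·P4 via (32.235,22.33): [(10.5863, 14.8758) (25.421, 0) (41.3169, 0) (41.7637, 1.5429) (28.2607, 31) (1.3863, 31)]  |A|=731.1082
7. ⊥bis P5·P6 via (15.035,14.81): [(18.0641, 7.3773) (25.421, 0) (41.3169, 0) (41.7637, 1.5429) (28.2607, 31) (8.437, 31)]  |A|=622.0359
8. canonical 6-gon: [(18.0641, 7.3773) (25.421, 0) (41.3169, 0) (41.7637, 1.5429) (28.2607, 31) (8.437, 31)]
9. shoelace: 622.0359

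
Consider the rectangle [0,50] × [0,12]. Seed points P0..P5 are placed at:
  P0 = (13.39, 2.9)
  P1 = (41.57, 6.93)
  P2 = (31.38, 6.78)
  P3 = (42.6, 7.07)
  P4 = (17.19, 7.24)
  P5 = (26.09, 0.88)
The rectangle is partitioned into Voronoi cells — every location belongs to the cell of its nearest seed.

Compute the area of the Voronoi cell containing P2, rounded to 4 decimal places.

Area of P2's cell: 111.9365

1. box [0,50]×[0,12]: [(0, 0) (50, 0) (50, 12) (0, 12)]
2. ⊥bis P2·P0 via (22.385,4.84): [(23.4289, 0) (50, 0) (50, 12) (20.8408, 12)]  |A|=334.3822
3. ⊥bis P2·P1 via (36.475,6.855): [(23.4289, 0) (36.5759, 0) (36.3993, 12) (20.8408, 12)]  |A|=172.2332
4. ⊥bis P2·P3 via (36.99,6.925): [(23.4289, 0) (36.5759, 0) (36.3993, 12) (20.8408, 12)]  |A|=172.2332
5. ⊥bis P2·P4 via (24.285,7.01): [(24.0578, 0) (36.5759, 0) (36.3993, 12) (24.4468, 12)]  |A|=146.8239
6. ⊥bis P2·P5 via (28.735,3.83): [(24.3105, 7.797) (33.0066, 0) (36.5759, 0) (36.3993, 12) (24.4468, 12)]  |A|=111.9365
7. canonical 5-gon: [(24.3105, 7.797) (33.0066, 0) (36.5759, 0) (36.3993, 12) (24.4468, 12)]
8. shoelace: 111.9365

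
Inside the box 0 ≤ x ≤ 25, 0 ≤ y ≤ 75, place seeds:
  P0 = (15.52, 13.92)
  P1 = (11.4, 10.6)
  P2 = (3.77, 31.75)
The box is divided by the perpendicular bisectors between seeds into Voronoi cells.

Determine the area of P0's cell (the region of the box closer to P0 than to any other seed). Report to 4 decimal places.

1. box [0,25]×[0,75]: [(0, 0) (25, 0) (25, 75) (0, 75)]
2. ⊥bis P0·P1 via (13.46,12.26): [(0, 28.9634) (23.3394, 0) (25, 0) (25, 75) (0, 75)]  |A|=1537.0059
3. ⊥bis P0·P2 via (9.645,22.835): [(6.5709, 20.8091) (23.3394, 0) (25, 0) (25, 32.954)]  |A|=320.934
4. canonical 4-gon: [(6.5709, 20.8091) (23.3394, 0) (25, 0) (25, 32.954)]
5. shoelace: 320.934

Area of P0's cell: 320.9340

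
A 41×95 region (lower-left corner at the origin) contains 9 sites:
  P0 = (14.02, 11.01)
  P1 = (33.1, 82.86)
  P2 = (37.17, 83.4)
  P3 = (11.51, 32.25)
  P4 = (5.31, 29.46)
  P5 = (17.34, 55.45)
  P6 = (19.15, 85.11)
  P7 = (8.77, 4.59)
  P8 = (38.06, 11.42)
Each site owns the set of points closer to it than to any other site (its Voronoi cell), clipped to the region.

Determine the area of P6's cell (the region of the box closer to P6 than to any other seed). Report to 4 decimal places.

Area of P6's cell: 631.2616

1. box [0,41]×[0,95]: [(0, 0) (41, 0) (41, 95) (0, 95)]
2. ⊥bis P6·P0 via (16.585,48.06): [(0, 49.2082) (41, 46.3697) (41, 95) (0, 95)]  |A|=1935.6526
3. ⊥bis P6·P1 via (26.125,83.985): [(0, 49.2082) (20.2893, 47.8035) (27.9016, 95) (0, 95)]  |A|=1122.97
4. ⊥bis P6·P2 via (28.16,84.255): [(0, 49.2082) (20.2893, 47.8035) (27.9016, 95) (0, 95)]  |A|=1122.97
5. ⊥bis P6·P3 via (15.33,58.68): [(0, 60.8957) (21.8906, 57.7318) (27.9016, 95) (0, 95)]  |A|=893.2039
6. ⊥bis P6·P4 via (12.23,57.285): [(0, 60.8957) (21.8906, 57.7318) (27.9016, 95) (0, 95)]  |A|=893.2039
7. ⊥bis P6·P5 via (18.245,70.28): [(0, 71.3934) (23.8593, 69.9374) (27.9016, 95) (0, 95)]  |A|=631.2616
8. ⊥bis P6·P7 via (13.96,44.85): [(0, 71.3934) (23.8593, 69.9374) (27.9016, 95) (0, 95)]  |A|=631.2616
9. ⊥bis P6·P8 via (28.605,48.265): [(0, 71.3934) (23.8593, 69.9374) (27.9016, 95) (0, 95)]  |A|=631.2616
10. canonical 4-gon: [(0, 71.3934) (23.8593, 69.9374) (27.9016, 95) (0, 95)]
11. shoelace: 631.2616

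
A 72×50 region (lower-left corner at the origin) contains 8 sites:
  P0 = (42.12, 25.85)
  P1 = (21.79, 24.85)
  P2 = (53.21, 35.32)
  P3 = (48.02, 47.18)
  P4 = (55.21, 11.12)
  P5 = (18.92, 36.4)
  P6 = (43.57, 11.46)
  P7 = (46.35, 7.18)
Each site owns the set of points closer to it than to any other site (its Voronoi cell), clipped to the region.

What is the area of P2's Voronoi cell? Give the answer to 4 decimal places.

1. box [0,72]×[0,50]: [(0, 0) (72, 0) (72, 50) (0, 50)]
2. ⊥bis P2·P0 via (47.665,30.585): [(72, 2.0871) (72, 50) (31.0861, 50)]  |A|=980.152
3. ⊥bis P2·P1 via (37.5,30.085): [(72, 2.0871) (72, 50) (31.0861, 50)]  |A|=980.152
4. ⊥bis P2·P3 via (50.615,41.25): [(41.8378, 37.409) (72, 2.0871) (72, 50) (70.6102, 50)]  |A|=731.329
5. ⊥bis P2·P4 via (54.21,23.22): [(41.8378, 37.409) (53.971, 23.2002) (72, 24.6902) (72, 50) (70.6102, 50)]  |A|=527.573
6. ⊥bis P2·P5 via (36.065,35.86): [(41.8378, 37.409) (53.971, 23.2002) (72, 24.6902) (72, 50) (70.6102, 50)]  |A|=527.573
7. ⊥bis P2·P6 via (48.39,23.39): [(41.8378, 37.409) (53.971, 23.2002) (72, 24.6902) (72, 50) (70.6102, 50)]  |A|=527.573
8. ⊥bis P2·P7 via (49.78,21.25): [(41.8378, 37.409) (53.971, 23.2002) (72, 24.6902) (72, 50) (70.6102, 50)]  |A|=527.573
9. canonical 5-gon: [(41.8378, 37.409) (53.971, 23.2002) (72, 24.6902) (72, 50) (70.6102, 50)]
10. shoelace: 527.573

Area of P2's cell: 527.5730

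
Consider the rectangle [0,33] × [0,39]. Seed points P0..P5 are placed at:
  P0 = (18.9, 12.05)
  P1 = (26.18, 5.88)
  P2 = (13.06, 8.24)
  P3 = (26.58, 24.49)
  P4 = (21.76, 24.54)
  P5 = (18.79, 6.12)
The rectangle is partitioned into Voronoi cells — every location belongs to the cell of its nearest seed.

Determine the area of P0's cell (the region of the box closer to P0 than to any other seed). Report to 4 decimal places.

1. box [0,33]×[0,39]: [(0, 0) (33, 0) (33, 39) (0, 39)]
2. ⊥bis P0·P1 via (22.54,8.965): [(0, 0) (14.9419, 0) (33, 21.3068) (33, 39) (0, 39)]  |A|=1094.6202
3. ⊥bis P0·P2 via (15.98,10.145): [(0, 34.6393) (19.2683, 5.1047) (33, 21.3068) (33, 39) (0, 39)]  |A|=722.7635
4. ⊥bis P0·P3 via (22.74,18.27): [(2.5457, 30.7372) (19.2683, 5.1047) (27.786, 15.1548)]  |A|=193.1972
5. ⊥bis P0·P4 via (20.33,18.295): [(24.0965, 17.4325) (8.9652, 20.8973) (19.2683, 5.1047) (27.786, 15.1548)]  |A|=129.8732
6. ⊥bis P0·P5 via (18.845,9.085): [(24.0965, 17.4325) (8.9652, 20.8973) (16.6449, 9.1258) (22.5829, 9.0157) (27.786, 15.1548)]  |A|=118.0789
7. canonical 5-gon: [(24.0965, 17.4325) (8.9652, 20.8973) (16.6449, 9.1258) (22.5829, 9.0157) (27.786, 15.1548)]
8. shoelace: 118.0789

Area of P0's cell: 118.0789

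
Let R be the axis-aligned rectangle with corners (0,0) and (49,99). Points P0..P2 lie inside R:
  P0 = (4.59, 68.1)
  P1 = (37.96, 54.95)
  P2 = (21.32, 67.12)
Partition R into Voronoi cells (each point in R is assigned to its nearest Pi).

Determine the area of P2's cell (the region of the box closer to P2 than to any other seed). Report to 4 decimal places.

Area of P2's cell: 1301.1700

1. box [0,49]×[0,99]: [(0, 0) (49, 0) (49, 99) (0, 99)]
2. ⊥bis P2·P0 via (12.955,67.61): [(8.9946, 0) (49, 0) (49, 99) (14.7937, 99)]  |A|=3673.4778
3. ⊥bis P2·P1 via (29.64,61.035): [(11.0836, 35.6629) (49, 87.5059) (49, 99) (14.7937, 99)]  |A|=1301.17
4. canonical 4-gon: [(11.0836, 35.6629) (49, 87.5059) (49, 99) (14.7937, 99)]
5. shoelace: 1301.17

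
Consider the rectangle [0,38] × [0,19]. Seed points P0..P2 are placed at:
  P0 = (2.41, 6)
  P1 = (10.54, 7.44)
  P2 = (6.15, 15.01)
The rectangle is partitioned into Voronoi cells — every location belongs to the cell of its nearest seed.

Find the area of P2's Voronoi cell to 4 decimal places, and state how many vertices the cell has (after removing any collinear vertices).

1. box [0,38]×[0,19]: [(0, 0) (38, 0) (38, 19) (0, 19)]
2. ⊥bis P2·P0 via (4.28,10.505): [(0, 12.2816) (29.5875, 0) (38, 0) (38, 19) (0, 19)]  |A|=540.309
3. ⊥bis P2·P1 via (8.345,11.225): [(0, 12.2816) (5.9256, 9.8219) (21.752, 19) (0, 19)]  |A|=119.7259
4. canonical 4-gon: [(0, 12.2816) (5.9256, 9.8219) (21.752, 19) (0, 19)]
5. shoelace: 119.7259

Area of P2's cell: 119.7259 (4 vertices)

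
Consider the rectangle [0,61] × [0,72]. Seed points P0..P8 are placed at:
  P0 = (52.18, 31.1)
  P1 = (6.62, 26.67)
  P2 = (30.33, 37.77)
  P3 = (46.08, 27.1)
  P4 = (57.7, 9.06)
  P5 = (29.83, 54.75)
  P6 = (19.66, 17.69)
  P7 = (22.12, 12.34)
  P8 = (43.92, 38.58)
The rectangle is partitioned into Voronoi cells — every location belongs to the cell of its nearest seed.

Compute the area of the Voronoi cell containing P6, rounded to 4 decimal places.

1. box [0,61]×[0,72]: [(0, 0) (61, 0) (61, 72) (0, 72)]
2. ⊥bis P6·P0 via (35.92,24.395): [(0, 0) (45.9796, 0) (16.2895, 72) (0, 72)]  |A|=2241.6871
3. ⊥bis P6·P1 via (13.14,22.18): [(0, 3.0992) (0, 0) (45.9796, 0) (27.9595, 43.6996)]  |A|=1047.9712
4. ⊥bis P6·P2 via (24.995,27.73): [(19.114, 30.855) (0, 3.0992) (0, 0) (45.9796, 0) (37.2245, 21.2316)]  |A|=889.0982
5. ⊥bis P6·P3 via (32.87,22.395): [(32.3646, 23.814) (19.114, 30.855) (0, 3.0992) (0, 0) (40.8464, 0)]  |A|=787.6911
6. ⊥bis P6·P4 via (38.68,13.375): [(37.6693, 8.9201) (32.3646, 23.814) (19.114, 30.855) (0, 3.0992) (0, 0) (35.6457, 0)]  |A|=764.4954
7. ⊥bis P6·P5 via (24.745,36.22): [(37.6693, 8.9201) (32.3646, 23.814) (19.114, 30.855) (0, 3.0992) (0, 0) (35.6457, 0)]  |A|=764.4954
8. ⊥bis P6·P7 via (20.89,15.015): [(33.4427, 20.7869) (32.3646, 23.814) (19.114, 30.855) (2.3282, 6.4801)]  |A|=275.3907
9. ⊥bis P6·P8 via (31.79,28.135): [(33.4427, 20.7869) (32.3646, 23.814) (19.114, 30.855) (2.3282, 6.4801)]  |A|=275.3907
10. canonical 4-gon: [(33.4427, 20.7869) (32.3646, 23.814) (19.114, 30.855) (2.3282, 6.4801)]
11. shoelace: 275.3907

Area of P6's cell: 275.3907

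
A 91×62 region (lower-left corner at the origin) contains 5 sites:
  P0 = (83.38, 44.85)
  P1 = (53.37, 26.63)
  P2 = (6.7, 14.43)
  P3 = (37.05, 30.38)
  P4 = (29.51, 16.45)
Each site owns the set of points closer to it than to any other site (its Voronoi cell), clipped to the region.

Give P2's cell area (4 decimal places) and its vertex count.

1. box [0,91]×[0,62]: [(0, 0) (91, 0) (91, 62) (0, 62)]
2. ⊥bis P2·P0 via (45.04,29.64): [(0, 0) (56.7986, 0) (32.2023, 62) (0, 62)]  |A|=2759.0291
3. ⊥bis P2·P1 via (30.035,20.53): [(0, 0) (35.4017, 0) (19.1943, 62) (0, 62)]  |A|=1692.4784
4. ⊥bis P2·P3 via (21.875,22.405): [(0, 0) (33.6496, 0) (1.0664, 62) (0, 62)]  |A|=1076.1974
5. ⊥bis P2·P4 via (18.105,15.44): [(0, 0) (19.4723, 0) (16.5992, 32.444) (1.0664, 62) (0, 62)]  |A|=846.2137
6. canonical 5-gon: [(0, 0) (19.4723, 0) (16.5992, 32.444) (1.0664, 62) (0, 62)]
7. shoelace: 846.2137

Area of P2's cell: 846.2137 (5 vertices)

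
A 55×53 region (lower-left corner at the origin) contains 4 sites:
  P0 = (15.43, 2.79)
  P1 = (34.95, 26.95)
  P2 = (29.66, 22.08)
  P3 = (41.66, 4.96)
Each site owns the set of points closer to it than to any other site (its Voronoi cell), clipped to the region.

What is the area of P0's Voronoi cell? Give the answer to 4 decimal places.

Area of P0's cell: 529.0219

1. box [0,55]×[0,53]: [(0, 0) (55, 0) (55, 53) (0, 53)]
2. ⊥bis P0·P1 via (25.19,14.87): [(0, 35.2222) (0, 0) (43.5947, 0)]  |A|=767.7498
3. ⊥bis P0·P2 via (22.545,12.435): [(0, 29.0662) (0, 0) (39.4017, 0)]  |A|=572.6287
4. ⊥bis P0·P3 via (28.545,3.875): [(28.1808, 8.2776) (0, 29.0662) (0, 0) (28.8656, 0)]  |A|=529.0219
5. canonical 4-gon: [(28.1808, 8.2776) (0, 29.0662) (0, 0) (28.8656, 0)]
6. shoelace: 529.0219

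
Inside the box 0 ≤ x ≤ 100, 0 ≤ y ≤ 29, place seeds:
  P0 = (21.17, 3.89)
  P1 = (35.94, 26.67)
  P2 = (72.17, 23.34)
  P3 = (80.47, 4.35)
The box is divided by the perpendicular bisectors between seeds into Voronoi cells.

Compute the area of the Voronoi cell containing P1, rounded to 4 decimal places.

Area of P1's cell: 675.1641

1. box [0,100]×[0,29]: [(0, 0) (100, 0) (100, 29) (0, 29)]
2. ⊥bis P1·P0 via (28.555,15.28): [(52.1216, 0) (100, 0) (100, 29) (7.3944, 29)]  |A|=2037.0178
3. ⊥bis P1·P2 via (54.055,25.005): [(51.7772, 0.2233) (54.4222, 29) (7.3944, 29)]  |A|=676.6528
4. ⊥bis P1·P3 via (58.205,15.51): [(50.8455, 0.8274) (52.0544, 3.2392) (54.4222, 29) (7.3944, 29)]  |A|=675.1641
5. canonical 4-gon: [(50.8455, 0.8274) (52.0544, 3.2392) (54.4222, 29) (7.3944, 29)]
6. shoelace: 675.1641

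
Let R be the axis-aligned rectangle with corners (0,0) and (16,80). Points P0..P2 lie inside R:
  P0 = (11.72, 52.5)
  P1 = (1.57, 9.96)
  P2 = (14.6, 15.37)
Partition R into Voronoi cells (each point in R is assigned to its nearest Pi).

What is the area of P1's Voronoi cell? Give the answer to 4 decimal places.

Area of P1's cell: 214.4143

1. box [0,16]×[0,80]: [(0, 0) (16, 0) (16, 80) (0, 80)]
2. ⊥bis P1·P0 via (6.645,31.23): [(0, 32.8155) (0, 0) (16, 0) (16, 28.9979)]  |A|=494.5072
3. ⊥bis P1·P2 via (8.085,12.665): [(0, 32.1377) (0, 0) (13.3435, 0)]  |A|=214.4143
4. canonical 3-gon: [(0, 32.1377) (0, 0) (13.3435, 0)]
5. shoelace: 214.4143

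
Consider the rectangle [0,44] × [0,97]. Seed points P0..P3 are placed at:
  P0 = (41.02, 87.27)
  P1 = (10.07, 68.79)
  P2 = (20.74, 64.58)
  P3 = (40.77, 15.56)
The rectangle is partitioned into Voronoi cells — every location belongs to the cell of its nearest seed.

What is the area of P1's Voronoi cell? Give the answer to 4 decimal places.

Area of P1's cell: 861.8711

1. box [0,44]×[0,97]: [(0, 0) (44, 0) (44, 97) (0, 97)]
2. ⊥bis P1·P0 via (25.545,78.03): [(0, 0) (44, 0) (44, 47.1219) (14.2182, 97) (0, 97)]  |A|=3525.2688
3. ⊥bis P1·P2 via (15.405,66.685): [(0, 27.6419) (22.1348, 83.7413) (14.2182, 97) (0, 97)]  |A|=861.8711
4. ⊥bis P1·P3 via (25.42,42.175): [(0, 27.6419) (22.1348, 83.7413) (14.2182, 97) (0, 97)]  |A|=861.8711
5. canonical 4-gon: [(0, 27.6419) (22.1348, 83.7413) (14.2182, 97) (0, 97)]
6. shoelace: 861.8711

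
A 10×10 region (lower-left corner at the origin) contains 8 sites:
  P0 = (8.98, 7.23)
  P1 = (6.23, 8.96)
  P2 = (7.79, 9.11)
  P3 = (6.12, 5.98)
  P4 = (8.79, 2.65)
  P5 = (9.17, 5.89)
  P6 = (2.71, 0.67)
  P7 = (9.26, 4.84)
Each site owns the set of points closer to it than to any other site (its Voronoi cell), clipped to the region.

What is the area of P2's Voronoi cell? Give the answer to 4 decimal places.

Area of P2's cell: 5.1524

1. box [0,10]×[0,10]: [(0, 0) (10, 0) (10, 10) (0, 10)]
2. ⊥bis P2·P0 via (8.385,8.17): [(0, 2.8625) (10, 9.1923) (10, 10) (0, 10)]  |A|=39.7263
3. ⊥bis P2·P1 via (7.01,9.035): [(7.1673, 7.3992) (10, 9.1923) (10, 10) (6.9172, 10)]  |A|=5.1529
4. ⊥bis P2·P3 via (6.955,7.545): [(7.164, 7.4335) (7.1952, 7.4169) (10, 9.1923) (10, 10) (6.9172, 10)]  |A|=5.1524
5. ⊥bis P2·P4 via (8.29,5.88): [(7.164, 7.4335) (7.1952, 7.4169) (10, 9.1923) (10, 10) (6.9172, 10)]  |A|=5.1524
6. ⊥bis P2·P5 via (8.48,7.5): [(7.164, 7.4335) (7.1952, 7.4169) (10, 9.1923) (10, 10) (6.9172, 10)]  |A|=5.1524
7. ⊥bis P2·P6 via (5.25,4.89): [(7.164, 7.4335) (7.1952, 7.4169) (10, 9.1923) (10, 10) (6.9172, 10)]  |A|=5.1524
8. ⊥bis P2·P7 via (8.525,6.975): [(7.164, 7.4335) (7.1952, 7.4169) (10, 9.1923) (10, 10) (6.9172, 10)]  |A|=5.1524
9. canonical 5-gon: [(7.164, 7.4335) (7.1952, 7.4169) (10, 9.1923) (10, 10) (6.9172, 10)]
10. shoelace: 5.1524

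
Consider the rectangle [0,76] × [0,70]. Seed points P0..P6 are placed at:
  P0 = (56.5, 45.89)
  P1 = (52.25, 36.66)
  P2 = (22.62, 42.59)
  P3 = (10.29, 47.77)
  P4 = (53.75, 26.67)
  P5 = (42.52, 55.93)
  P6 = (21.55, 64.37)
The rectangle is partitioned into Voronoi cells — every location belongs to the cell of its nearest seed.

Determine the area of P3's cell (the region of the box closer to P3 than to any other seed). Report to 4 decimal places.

Area of P3's cell: 605.4265

1. box [0,76]×[0,70]: [(0, 0) (76, 0) (76, 70) (0, 70)]
2. ⊥bis P3·P0 via (33.395,46.83): [(0, 0) (31.4898, 0) (34.3376, 70) (0, 70)]  |A|=2303.9597
3. ⊥bis P3·P1 via (31.27,42.215): [(0, 0) (20.0925, 0) (33.5589, 50.8599) (34.3376, 70) (0, 70)]  |A|=2014.1274
4. ⊥bis P3·P2 via (16.455,45.18): [(0, 6.012) (26.8822, 70) (0, 70)]  |A|=860.0695
5. ⊥bis P3·P4 via (32.02,37.22): [(0, 6.012) (26.8822, 70) (0, 70)]  |A|=860.0695
6. ⊥bis P3·P5 via (26.405,51.85): [(0, 6.012) (23.7172, 62.4662) (21.8098, 70) (0, 70)]  |A|=840.9622
7. ⊥bis P3·P6 via (15.92,56.07): [(0, 66.8687) (0, 6.012) (19.8968, 53.3725)]  |A|=605.4265
8. canonical 3-gon: [(0, 66.8687) (0, 6.012) (19.8968, 53.3725)]
9. shoelace: 605.4265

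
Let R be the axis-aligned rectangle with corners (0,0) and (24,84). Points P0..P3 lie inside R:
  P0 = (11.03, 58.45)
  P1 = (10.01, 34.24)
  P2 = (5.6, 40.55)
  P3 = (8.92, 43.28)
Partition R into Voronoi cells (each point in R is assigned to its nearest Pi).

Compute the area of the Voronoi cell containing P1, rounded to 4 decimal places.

Area of P1's cell: 909.6961

1. box [0,24]×[0,84]: [(0, 0) (24, 0) (24, 84) (0, 84)]
2. ⊥bis P1·P0 via (10.52,46.345): [(0, 46.7882) (0, 0) (24, 0) (24, 45.7771)]  |A|=1110.7835
3. ⊥bis P1·P2 via (7.805,37.395): [(20.0373, 45.944) (0, 31.9402) (0, 0) (24, 0) (24, 45.7771)]  |A|=962.0261
4. ⊥bis P1·P3 via (9.465,38.76): [(9.8192, 38.8027) (0, 31.9402) (0, 0) (24, 0) (24, 40.5126)]  |A|=909.6961
5. canonical 5-gon: [(9.8192, 38.8027) (0, 31.9402) (0, 0) (24, 0) (24, 40.5126)]
6. shoelace: 909.6961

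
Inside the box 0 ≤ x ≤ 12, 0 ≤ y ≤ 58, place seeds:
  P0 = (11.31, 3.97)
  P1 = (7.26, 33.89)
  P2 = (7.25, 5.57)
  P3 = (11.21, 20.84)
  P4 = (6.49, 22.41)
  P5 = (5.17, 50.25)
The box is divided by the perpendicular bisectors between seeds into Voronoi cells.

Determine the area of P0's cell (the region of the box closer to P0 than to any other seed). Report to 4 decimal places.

Area of P0's cell: 26.8445

1. box [0,12]×[0,58]: [(0, 0) (12, 0) (12, 58) (0, 58)]
2. ⊥bis P0·P1 via (9.285,18.93): [(0, 17.6732) (0, 0) (12, 0) (12, 19.2975)]  |A|=221.8241
3. ⊥bis P0·P2 via (9.28,4.77): [(7.4002, 0) (12, 0) (12, 11.672)]  |A|=26.8445
4. ⊥bis P0·P3 via (11.26,12.405): [(7.4002, 0) (12, 0) (12, 11.672)]  |A|=26.8445
5. ⊥bis P0·P4 via (8.9,13.19): [(7.4002, 0) (12, 0) (12, 11.672)]  |A|=26.8445
6. ⊥bis P0·P5 via (8.24,27.11): [(7.4002, 0) (12, 0) (12, 11.672)]  |A|=26.8445
7. canonical 3-gon: [(7.4002, 0) (12, 0) (12, 11.672)]
8. shoelace: 26.8445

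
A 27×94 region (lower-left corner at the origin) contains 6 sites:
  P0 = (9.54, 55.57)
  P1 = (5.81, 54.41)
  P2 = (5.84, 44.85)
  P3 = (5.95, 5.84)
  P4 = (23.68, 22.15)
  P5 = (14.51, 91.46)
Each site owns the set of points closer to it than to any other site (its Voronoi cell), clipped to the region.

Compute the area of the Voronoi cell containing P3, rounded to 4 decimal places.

Area of P3's cell: 406.0165

1. box [0,27]×[0,94]: [(0, 0) (27, 0) (27, 94) (0, 94)]
2. ⊥bis P3·P0 via (7.745,30.705): [(0, 31.2641) (0, 0) (27, 0) (27, 29.315)]  |A|=817.8178
3. ⊥bis P3·P1 via (5.88,30.125): [(15.3993, 30.1524) (0, 30.1081) (0, 0) (27, 0) (27, 29.315)]  |A|=808.9165
4. ⊥bis P3·P2 via (5.895,25.345): [(0, 25.3284) (0, 0) (27, 0) (27, 25.4045)]  |A|=684.894
5. ⊥bis P3·P4 via (14.815,13.995): [(4.378, 25.3407) (0, 25.3284) (0, 0) (27, 0) (27, 0.7491)]  |A|=406.0165
6. ⊥bis P3·P5 via (10.23,48.65): [(4.378, 25.3407) (0, 25.3284) (0, 0) (27, 0) (27, 0.7491)]  |A|=406.0165
7. canonical 5-gon: [(4.378, 25.3407) (0, 25.3284) (0, 0) (27, 0) (27, 0.7491)]
8. shoelace: 406.0165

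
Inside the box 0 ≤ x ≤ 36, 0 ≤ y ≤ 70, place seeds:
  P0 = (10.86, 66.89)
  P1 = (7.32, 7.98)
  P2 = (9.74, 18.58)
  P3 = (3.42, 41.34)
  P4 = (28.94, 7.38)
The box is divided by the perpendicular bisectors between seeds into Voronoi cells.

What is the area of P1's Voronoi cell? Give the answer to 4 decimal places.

1. box [0,36]×[0,70]: [(0, 0) (36, 0) (36, 70) (0, 70)]
2. ⊥bis P1·P0 via (9.09,37.435): [(0, 37.9812) (0, 0) (36, 0) (36, 35.8179)]  |A|=1328.385
3. ⊥bis P1·P2 via (8.53,13.28): [(0, 15.2274) (0, 0) (36, 0) (36, 7.0085)]  |A|=400.2473
4. ⊥bis P1·P3 via (5.37,24.66): [(0, 15.2274) (0, 0) (36, 0) (36, 7.0085)]  |A|=400.2473
5. ⊥bis P1·P4 via (18.13,7.68): [(18.224, 11.0668) (0, 15.2274) (0, 0) (17.9169, 0)]  |A|=237.8937
6. canonical 4-gon: [(18.224, 11.0668) (0, 15.2274) (0, 0) (17.9169, 0)]
7. shoelace: 237.8937

Area of P1's cell: 237.8937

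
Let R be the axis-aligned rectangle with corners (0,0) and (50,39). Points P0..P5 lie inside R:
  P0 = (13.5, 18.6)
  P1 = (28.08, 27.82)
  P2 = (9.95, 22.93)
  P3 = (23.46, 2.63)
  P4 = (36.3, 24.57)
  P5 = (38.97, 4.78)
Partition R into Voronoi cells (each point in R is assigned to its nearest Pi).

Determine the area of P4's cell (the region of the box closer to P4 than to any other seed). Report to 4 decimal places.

1. box [0,50]×[0,39]: [(0, 0) (50, 0) (50, 39) (0, 39)]
2. ⊥bis P4·P0 via (24.9,21.585): [(30.5519, 0) (50, 0) (50, 39) (20.34, 39)]  |A|=957.6083
3. ⊥bis P4·P1 via (32.19,26.195): [(27.0782, 13.2661) (30.5519, 0) (50, 0) (50, 39) (37.2528, 39)]  |A|=739.9927
4. ⊥bis P4·P2 via (23.125,23.75): [(27.0782, 13.2661) (30.5519, 0) (50, 0) (50, 39) (37.2528, 39)]  |A|=739.9927
5. ⊥bis P4·P3 via (29.88,13.6): [(27.7119, 14.8688) (50, 1.8251) (50, 39) (37.2528, 39)]  |A|=568.081
6. ⊥bis P4·P5 via (37.635,14.675): [(27.7119, 14.8688) (29.8401, 13.6233) (50, 16.3432) (50, 39) (37.2528, 39)]  |A|=421.7392
7. canonical 5-gon: [(27.7119, 14.8688) (29.8401, 13.6233) (50, 16.3432) (50, 39) (37.2528, 39)]
8. shoelace: 421.7392

Area of P4's cell: 421.7392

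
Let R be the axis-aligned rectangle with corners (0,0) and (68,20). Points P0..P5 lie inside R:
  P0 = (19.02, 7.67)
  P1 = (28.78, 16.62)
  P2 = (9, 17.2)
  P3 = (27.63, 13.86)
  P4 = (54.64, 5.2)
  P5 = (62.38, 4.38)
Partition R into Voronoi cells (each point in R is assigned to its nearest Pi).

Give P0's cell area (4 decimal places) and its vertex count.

1. box [0,68]×[0,20]: [(0, 0) (68, 0) (68, 20) (0, 20)]
2. ⊥bis P0·P1 via (23.9,12.145): [(0, 0) (35.0371, 0) (16.6969, 20) (0, 20)]  |A|=517.3397
3. ⊥bis P0·P2 via (14.01,12.435): [(2.1831, 0) (35.0371, 0) (18.9098, 17.5868)]  |A|=288.8977
4. ⊥bis P0·P3 via (23.325,10.765): [(18.6312, 17.2938) (2.1831, 0) (31.0643, 0)]  |A|=249.7332
5. ⊥bis P0·P4 via (36.83,6.435): [(18.6312, 17.2938) (2.1831, 0) (31.0643, 0)]  |A|=249.7332
6. ⊥bis P0·P5 via (40.7,6.025): [(18.6312, 17.2938) (2.1831, 0) (31.0643, 0)]  |A|=249.7332
7. canonical 3-gon: [(18.6312, 17.2938) (2.1831, 0) (31.0643, 0)]
8. shoelace: 249.7332

Area of P0's cell: 249.7332 (3 vertices)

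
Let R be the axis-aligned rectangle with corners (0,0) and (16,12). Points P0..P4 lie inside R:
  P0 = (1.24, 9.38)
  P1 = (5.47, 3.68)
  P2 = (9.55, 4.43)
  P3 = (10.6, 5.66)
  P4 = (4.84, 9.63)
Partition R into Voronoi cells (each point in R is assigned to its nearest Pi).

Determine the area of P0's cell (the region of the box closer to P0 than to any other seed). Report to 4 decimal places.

1. box [0,16]×[0,12]: [(0, 0) (16, 0) (16, 12) (0, 12)]
2. ⊥bis P0·P1 via (3.355,6.53): [(0, 4.0402) (10.7259, 12) (0, 12)]  |A|=42.6879
3. ⊥bis P0·P2 via (5.395,6.905): [(0, 4.0402) (6.6109, 8.9462) (8.4299, 12) (0, 12)]  |A|=39.1822
4. ⊥bis P0·P3 via (5.92,7.52): [(0, 4.0402) (6.4349, 8.8156) (7.7005, 12) (0, 12)]  |A|=37.8709
5. ⊥bis P0·P4 via (3.04,9.505): [(0, 4.0402) (3.2519, 6.4535) (2.8667, 12) (0, 12)]  |A|=20.8924
6. canonical 4-gon: [(0, 4.0402) (3.2519, 6.4535) (2.8667, 12) (0, 12)]
7. shoelace: 20.8924

Area of P0's cell: 20.8924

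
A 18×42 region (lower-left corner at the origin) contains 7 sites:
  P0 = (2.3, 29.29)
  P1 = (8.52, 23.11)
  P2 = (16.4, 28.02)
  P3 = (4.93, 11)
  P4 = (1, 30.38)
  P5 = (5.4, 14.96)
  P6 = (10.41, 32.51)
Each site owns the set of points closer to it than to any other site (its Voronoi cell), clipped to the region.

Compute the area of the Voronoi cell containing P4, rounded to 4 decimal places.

Area of P4's cell: 49.5381

1. box [0,18]×[0,42]: [(0, 0) (18, 0) (18, 42) (0, 42)]
2. ⊥bis P4·P0 via (1.65,29.835): [(0, 27.8671) (11.8499, 42) (0, 42)]  |A|=83.7366
3. ⊥bis P4·P1 via (4.76,26.745): [(0, 27.8671) (11.8499, 42) (0, 42)]  |A|=83.7366
4. ⊥bis P4·P2 via (8.7,29.2): [(0, 27.8671) (10.3958, 40.2658) (10.6616, 42) (0, 42)]  |A|=82.7061
5. ⊥bis P4·P3 via (2.965,20.69): [(0, 27.8671) (10.3958, 40.2658) (10.6616, 42) (0, 42)]  |A|=82.7061
6. ⊥bis P4·P5 via (3.2,22.67): [(0, 27.8671) (10.3958, 40.2658) (10.6616, 42) (0, 42)]  |A|=82.7061
7. ⊥bis P4·P6 via (5.705,31.445): [(0, 27.8671) (5.13, 33.9854) (3.3158, 42) (0, 42)]  |A|=49.5381
8. canonical 4-gon: [(0, 27.8671) (5.13, 33.9854) (3.3158, 42) (0, 42)]
9. shoelace: 49.5381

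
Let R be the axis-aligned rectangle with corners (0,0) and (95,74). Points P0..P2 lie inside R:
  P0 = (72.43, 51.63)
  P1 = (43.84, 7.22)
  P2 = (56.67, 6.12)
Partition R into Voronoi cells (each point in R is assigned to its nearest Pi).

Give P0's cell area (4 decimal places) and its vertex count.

Area of P0's cell: 3315.7489 (5 vertices)

1. box [0,95]×[0,74]: [(0, 0) (95, 0) (95, 74) (0, 74)]
2. ⊥bis P0·P1 via (58.135,29.425): [(0, 66.8508) (95, 5.6923) (95, 74) (0, 74)]  |A|=3584.2041
3. ⊥bis P0·P2 via (64.55,28.875): [(0, 66.8508) (52.5161, 33.0423) (95, 18.3302) (95, 74) (0, 74)]  |A|=3315.7489
4. canonical 5-gon: [(0, 66.8508) (52.5161, 33.0423) (95, 18.3302) (95, 74) (0, 74)]
5. shoelace: 3315.7489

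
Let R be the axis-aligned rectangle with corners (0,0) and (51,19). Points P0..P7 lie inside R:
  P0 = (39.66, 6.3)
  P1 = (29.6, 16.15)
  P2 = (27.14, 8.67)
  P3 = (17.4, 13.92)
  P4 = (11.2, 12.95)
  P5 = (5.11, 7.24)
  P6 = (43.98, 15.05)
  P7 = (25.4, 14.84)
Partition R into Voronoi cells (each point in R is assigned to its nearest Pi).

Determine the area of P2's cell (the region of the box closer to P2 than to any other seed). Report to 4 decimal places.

1. box [0,51]×[0,19]: [(0, 0) (51, 0) (51, 19) (0, 19)]
2. ⊥bis P2·P0 via (33.4,7.485): [(0, 0) (31.9831, 0) (35.5798, 19) (0, 19)]  |A|=641.8472
3. ⊥bis P2·P1 via (28.37,12.41): [(0, 0) (31.9831, 0) (33.9829, 10.5641) (8.3321, 19) (0, 19)]  |A|=526.9175
4. ⊥bis P2·P3 via (22.27,11.295): [(16.1818, 0) (31.9831, 0) (33.9829, 10.5641) (23.699, 13.9462)]  |A|=167.8849
5. ⊥bis P2·P4 via (19.17,10.81): [(16.3524, 0.3165) (16.2674, 0) (31.9831, 0) (33.9829, 10.5641) (23.699, 13.9462)]  |A|=167.8714
6. ⊥bis P2·P5 via (16.125,7.955): [(16.592, 0.7609) (16.6414, 0) (31.9831, 0) (33.9829, 10.5641) (23.699, 13.9462)]  |A|=167.7101
7. ⊥bis P2·P6 via (35.56,11.86): [(16.592, 0.7609) (16.6414, 0) (31.9831, 0) (33.9829, 10.5641) (23.699, 13.9462)]  |A|=167.7101
8. ⊥bis P2·P7 via (26.27,11.755): [(21.8454, 10.5072) (16.592, 0.7609) (16.6414, 0) (31.9831, 0) (33.9829, 10.5641) (28.4728, 12.3762)]  |A|=158.0466
9. canonical 6-gon: [(21.8454, 10.5072) (16.592, 0.7609) (16.6414, 0) (31.9831, 0) (33.9829, 10.5641) (28.4728, 12.3762)]
10. shoelace: 158.0466

Area of P2's cell: 158.0466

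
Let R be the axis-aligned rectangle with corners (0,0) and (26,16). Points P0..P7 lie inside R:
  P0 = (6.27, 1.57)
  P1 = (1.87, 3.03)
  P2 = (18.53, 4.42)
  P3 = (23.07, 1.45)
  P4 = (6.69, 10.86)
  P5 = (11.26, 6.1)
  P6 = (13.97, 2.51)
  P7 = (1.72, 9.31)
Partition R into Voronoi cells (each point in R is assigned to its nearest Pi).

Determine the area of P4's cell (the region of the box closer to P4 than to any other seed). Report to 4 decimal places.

Area of P4's cell: 76.5480

1. box [0,26]×[0,16]: [(0, 0) (26, 0) (26, 16) (0, 16)]
2. ⊥bis P4·P0 via (6.48,6.215): [(0, 6.508) (26, 5.3325) (26, 16) (0, 16)]  |A|=262.074
3. ⊥bis P4·P1 via (4.28,6.945): [(0, 9.5797) (5.3855, 6.2645) (26, 5.3325) (26, 16) (0, 16)]  |A|=253.8026
4. ⊥bis P4·P2 via (12.61,7.64): [(0, 9.5797) (5.3855, 6.2645) (11.7064, 5.9787) (17.1572, 16) (0, 16)]  |A|=133.2558
5. ⊥bis P4·P3 via (14.88,6.155): [(0, 9.5797) (5.3855, 6.2645) (11.7064, 5.9787) (17.1572, 16) (0, 16)]  |A|=133.2558
6. ⊥bis P4·P5 via (8.975,8.48): [(0, 9.5797) (5.3855, 6.2645) (6.6097, 6.2091) (16.8076, 16) (0, 16)]  |A|=105.3792
7. ⊥bis P4·P6 via (10.33,6.685): [(0, 9.5797) (5.3855, 6.2645) (6.6097, 6.2091) (16.8076, 16) (0, 16)]  |A|=105.3792
8. ⊥bis P4·P7 via (4.205,10.085): [(5.3967, 6.264) (6.6097, 6.2091) (16.8076, 16) (2.3603, 16)]  |A|=76.548
9. canonical 4-gon: [(5.3967, 6.264) (6.6097, 6.2091) (16.8076, 16) (2.3603, 16)]
10. shoelace: 76.548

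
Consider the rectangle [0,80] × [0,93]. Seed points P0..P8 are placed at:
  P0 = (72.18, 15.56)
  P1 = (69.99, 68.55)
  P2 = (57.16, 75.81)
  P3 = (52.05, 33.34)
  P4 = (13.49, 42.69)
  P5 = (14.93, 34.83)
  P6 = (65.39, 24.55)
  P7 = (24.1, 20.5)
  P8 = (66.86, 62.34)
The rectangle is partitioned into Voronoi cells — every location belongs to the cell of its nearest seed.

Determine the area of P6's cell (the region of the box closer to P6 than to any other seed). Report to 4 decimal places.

1. box [0,80]×[0,93]: [(0, 0) (80, 0) (80, 93) (0, 93)]
2. ⊥bis P6·P0 via (68.785,20.055): [(0, 0) (42.2321, 0) (80, 28.5255) (80, 93) (0, 93)]  |A|=6901.3252
3. ⊥bis P6·P1 via (67.69,46.55): [(0, 53.6267) (0, 0) (42.2321, 0) (80, 28.5255) (80, 45.263)]  |A|=3416.9143
4. ⊥bis P6·P2 via (61.275,50.18): [(50.1119, 48.3877) (0, 40.3421) (0, 0) (42.2321, 0) (80, 28.5255) (80, 45.263)]  |A|=3084.0555
5. ⊥bis P6·P3 via (58.72,28.945): [(70.1508, 46.2927) (39.6475, 0) (42.2321, 0) (80, 28.5255) (80, 45.263)]  |A|=618.2409
6. ⊥bis P6·P4 via (39.44,33.62): [(70.1508, 46.2927) (39.6475, 0) (42.2321, 0) (80, 28.5255) (80, 45.263)]  |A|=618.2409
7. ⊥bis P6·P5 via (40.16,29.69): [(70.1508, 46.2927) (39.6475, 0) (42.2321, 0) (80, 28.5255) (80, 45.263)]  |A|=618.2409
8. ⊥bis P6·P7 via (44.745,22.525): [(70.1508, 46.2927) (46.0076, 9.6523) (46.6287, 3.3207) (80, 28.5255) (80, 45.263)]  |A|=590.8176
9. ⊥bis P6·P8 via (66.125,43.445): [(68.2206, 43.3635) (46.0076, 9.6523) (46.6287, 3.3207) (80, 28.5255) (80, 42.9053)]  |A|=561.5119
10. canonical 5-gon: [(68.2206, 43.3635) (46.0076, 9.6523) (46.6287, 3.3207) (80, 28.5255) (80, 42.9053)]
11. shoelace: 561.5119

Area of P6's cell: 561.5119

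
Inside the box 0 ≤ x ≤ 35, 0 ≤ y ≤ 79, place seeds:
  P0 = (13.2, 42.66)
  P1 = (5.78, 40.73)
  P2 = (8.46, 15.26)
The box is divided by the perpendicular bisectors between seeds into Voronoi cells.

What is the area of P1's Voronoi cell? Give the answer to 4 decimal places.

Area of P1's cell: 328.4077

1. box [0,35]×[0,79]: [(0, 0) (35, 0) (35, 79) (0, 79)]
2. ⊥bis P1·P0 via (9.49,41.695): [(0, 78.1799) (0, 0) (20.3352, 0)]  |A|=794.9015
3. ⊥bis P1·P2 via (7.12,27.995): [(12.8954, 28.6027) (0, 78.1799) (0, 27.2458)]  |A|=328.4077
4. canonical 3-gon: [(12.8954, 28.6027) (0, 78.1799) (0, 27.2458)]
5. shoelace: 328.4077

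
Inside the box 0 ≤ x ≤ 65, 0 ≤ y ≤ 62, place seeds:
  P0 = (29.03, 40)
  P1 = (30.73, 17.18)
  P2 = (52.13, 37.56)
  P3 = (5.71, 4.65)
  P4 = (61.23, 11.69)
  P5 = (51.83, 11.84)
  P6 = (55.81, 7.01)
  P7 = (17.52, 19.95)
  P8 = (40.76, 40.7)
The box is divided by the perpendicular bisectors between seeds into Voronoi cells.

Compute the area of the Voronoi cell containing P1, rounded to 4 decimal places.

Area of P1's cell: 493.4164

1. box [0,65]×[0,62]: [(0, 0) (65, 0) (65, 62) (0, 62)]
2. ⊥bis P1·P0 via (29.88,28.59): [(0, 26.3641) (0, 0) (65, 0) (65, 31.2063)]  |A|=1871.0367
3. ⊥bis P1·P2 via (41.43,27.37): [(39.58, 29.3126) (0, 26.3641) (0, 0) (65, 0) (65, 2.6203)]  |A|=1507.7089
4. ⊥bis P1·P3 via (18.22,10.915): [(39.58, 29.3126) (10.1061, 27.1169) (23.6862, 0) (65, 0) (65, 2.6203)]  |A|=1053.3414
5. ⊥bis P1·P4 via (45.98,14.435): [(47.2149, 21.2956) (39.58, 29.3126) (10.1061, 27.1169) (23.6862, 0) (43.3817, 0)]  |A|=799.8529
6. ⊥bis P1·P5 via (41.28,14.51): [(43.8828, 24.7944) (39.58, 29.3126) (10.1061, 27.1169) (23.6862, 0) (37.6078, 0)]  |A|=686.087
7. ⊥bis P1·P6 via (43.27,12.095): [(43.8828, 24.7944) (39.58, 29.3126) (10.1061, 27.1169) (23.6862, 0) (37.6078, 0)]  |A|=686.087
8. ⊥bis P1·P7 via (24.125,18.565): [(43.8828, 24.7944) (39.58, 29.3126) (26.1692, 28.3136) (21.2515, 4.8616) (23.6862, 0) (37.6078, 0)]  |A|=500.6739
9. ⊥bis P1·P8 via (35.745,28.94): [(43.8828, 24.7944) (42.8, 25.9314) (35.5715, 29.014) (26.1692, 28.3136) (21.2515, 4.8616) (23.6862, 0) (37.6078, 0)]  |A|=493.4164
10. canonical 7-gon: [(43.8828, 24.7944) (42.8, 25.9314) (35.5715, 29.014) (26.1692, 28.3136) (21.2515, 4.8616) (23.6862, 0) (37.6078, 0)]
11. shoelace: 493.4164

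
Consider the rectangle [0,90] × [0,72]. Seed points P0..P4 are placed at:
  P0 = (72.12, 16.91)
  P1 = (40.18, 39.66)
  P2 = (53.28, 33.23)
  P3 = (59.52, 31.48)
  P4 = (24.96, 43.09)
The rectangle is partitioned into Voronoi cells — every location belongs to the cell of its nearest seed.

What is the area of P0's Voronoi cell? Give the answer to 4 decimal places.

Area of P0's cell: 1159.3012

1. box [0,90]×[0,72]: [(0, 0) (90, 0) (90, 72) (0, 72)]
2. ⊥bis P0·P1 via (56.15,28.285): [(36.0034, 0) (90, 0) (90, 72) (87.287, 72)]  |A|=2041.5466
3. ⊥bis P0·P2 via (62.7,25.07): [(40.9833, 0) (90, 0) (90, 56.5854)]  |A|=1386.8155
4. ⊥bis P0·P3 via (65.82,24.195): [(50.3627, 10.8277) (40.9833, 0) (90, 0) (90, 45.1056)]  |A|=1159.3012
5. ⊥bis P0·P4 via (48.54,30): [(50.3627, 10.8277) (40.9833, 0) (90, 0) (90, 45.1056)]  |A|=1159.3012
6. canonical 4-gon: [(50.3627, 10.8277) (40.9833, 0) (90, 0) (90, 45.1056)]
7. shoelace: 1159.3012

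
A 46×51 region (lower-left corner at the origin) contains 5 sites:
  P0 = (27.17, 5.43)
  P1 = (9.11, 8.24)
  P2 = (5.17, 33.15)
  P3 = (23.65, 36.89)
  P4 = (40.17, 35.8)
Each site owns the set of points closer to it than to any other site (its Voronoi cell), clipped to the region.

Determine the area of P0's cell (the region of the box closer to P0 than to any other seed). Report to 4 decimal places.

1. box [0,46]×[0,51]: [(0, 0) (46, 0) (46, 51) (0, 51)]
2. ⊥bis P0·P1 via (18.14,6.835): [(17.0765, 0) (46, 0) (46, 51) (25.0117, 51)]  |A|=1272.7492
3. ⊥bis P0·P2 via (16.17,19.29): [(20.6285, 22.8285) (17.0765, 0) (46, 0) (46, 42.9646)]  |A|=875.1782
4. ⊥bis P0·P3 via (25.41,21.16): [(20.2795, 20.586) (17.0765, 0) (46, 0) (46, 23.4638)]  |A|=599.4583
5. ⊥bis P0·P4 via (33.67,20.615): [(30.949, 21.7797) (20.2795, 20.586) (17.0765, 0) (46, 0) (46, 15.3371)]  |A|=538.3008
6. canonical 5-gon: [(30.949, 21.7797) (20.2795, 20.586) (17.0765, 0) (46, 0) (46, 15.3371)]
7. shoelace: 538.3008

Area of P0's cell: 538.3008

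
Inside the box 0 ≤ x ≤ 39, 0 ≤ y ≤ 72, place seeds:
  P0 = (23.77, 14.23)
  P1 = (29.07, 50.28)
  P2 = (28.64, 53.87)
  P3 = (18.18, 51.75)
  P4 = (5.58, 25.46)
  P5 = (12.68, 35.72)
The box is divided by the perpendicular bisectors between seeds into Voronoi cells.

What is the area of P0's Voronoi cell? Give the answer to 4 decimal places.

1. box [0,39]×[0,72]: [(0, 0) (39, 0) (39, 72) (0, 72)]
2. ⊥bis P0·P1 via (26.42,32.255): [(0, 36.1392) (0, 0) (39, 0) (39, 30.4055)]  |A|=1297.6222
3. ⊥bis P0·P2 via (26.205,34.05): [(0, 36.1392) (0, 0) (39, 0) (39, 30.4055)]  |A|=1297.6222
4. ⊥bis P0·P3 via (20.975,32.99): [(21.1963, 33.023) (0, 29.865) (0, 0) (39, 0) (39, 30.4055)]  |A|=1231.127
5. ⊥bis P0·P4 via (14.675,19.845): [(22.6764, 32.8054) (2.4232, 0) (39, 0) (39, 30.4055)]  |A|=848.1212
6. ⊥bis P0·P5 via (18.225,24.975): [(31.0212, 31.5785) (17.6631, 24.685) (2.4232, 0) (39, 0) (39, 30.4055)]  |A|=811.1644
7. canonical 5-gon: [(31.0212, 31.5785) (17.6631, 24.685) (2.4232, 0) (39, 0) (39, 30.4055)]
8. shoelace: 811.1644

Area of P0's cell: 811.1644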